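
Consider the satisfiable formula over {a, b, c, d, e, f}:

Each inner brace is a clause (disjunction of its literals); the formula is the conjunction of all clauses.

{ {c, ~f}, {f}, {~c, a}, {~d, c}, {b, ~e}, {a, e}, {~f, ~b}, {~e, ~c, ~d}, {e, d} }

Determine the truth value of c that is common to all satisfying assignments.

Suppose c = 0.
From the singleton clause (~f), f = 0.
That conflicts with the unit clause (f).
So every satisfying assignment has c = True.

True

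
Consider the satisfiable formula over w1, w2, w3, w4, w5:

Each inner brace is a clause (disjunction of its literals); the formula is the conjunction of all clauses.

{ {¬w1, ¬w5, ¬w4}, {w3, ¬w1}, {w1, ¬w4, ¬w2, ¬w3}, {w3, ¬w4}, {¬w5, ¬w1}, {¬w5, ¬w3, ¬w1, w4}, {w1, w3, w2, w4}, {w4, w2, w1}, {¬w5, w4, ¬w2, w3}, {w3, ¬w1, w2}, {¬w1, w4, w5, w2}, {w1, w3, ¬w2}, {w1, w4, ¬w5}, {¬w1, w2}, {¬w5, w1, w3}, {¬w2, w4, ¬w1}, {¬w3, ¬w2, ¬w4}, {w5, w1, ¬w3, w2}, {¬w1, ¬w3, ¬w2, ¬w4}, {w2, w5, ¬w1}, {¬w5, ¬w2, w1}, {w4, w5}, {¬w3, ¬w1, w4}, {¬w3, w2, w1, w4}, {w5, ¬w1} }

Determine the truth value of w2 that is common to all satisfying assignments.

False

Suppose w2 = True.
Try w3 = True.
From the singleton clause (¬w4), w4 = False.
From the singleton clause (¬w1), w1 = False.
From the singleton clause (¬w5), w5 = False.
But (w5) is also a unit clause — contradiction.
Undo w3 and try w3 = False.
From the singleton clause (¬w1), w1 = False.
But (w1) is also a unit clause — contradiction.
Neither w3 = True nor w3 = False works.
So every satisfying assignment has w2 = False.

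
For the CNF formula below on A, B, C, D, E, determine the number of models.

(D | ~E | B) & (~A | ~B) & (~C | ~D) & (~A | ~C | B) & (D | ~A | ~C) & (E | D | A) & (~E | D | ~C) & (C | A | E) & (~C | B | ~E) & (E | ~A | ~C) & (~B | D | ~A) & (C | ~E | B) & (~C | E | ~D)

There are 2^5 = 32 truth assignments over (A, B, C, D, E).
Split on E. With E = 1, the clauses containing E are satisfied and ~E drops from the rest; 2 of the 2^4 = 16 assignments to the other variables satisfy what remains.
With E = 0, by the same count on the reduced clause set, 2 assignments work.
Total: 2 + 2 = 4.

4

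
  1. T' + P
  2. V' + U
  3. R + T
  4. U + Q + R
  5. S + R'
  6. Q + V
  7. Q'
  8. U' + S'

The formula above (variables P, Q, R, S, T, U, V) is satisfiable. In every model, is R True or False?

Suppose R = 1.
(S) alone gives S = 1.
(Q') alone gives Q = 0.
(V) alone gives V = 1.
(U) alone gives U = 1.
But (U') is also a unit clause — contradiction.
So every satisfying assignment has R = False.

False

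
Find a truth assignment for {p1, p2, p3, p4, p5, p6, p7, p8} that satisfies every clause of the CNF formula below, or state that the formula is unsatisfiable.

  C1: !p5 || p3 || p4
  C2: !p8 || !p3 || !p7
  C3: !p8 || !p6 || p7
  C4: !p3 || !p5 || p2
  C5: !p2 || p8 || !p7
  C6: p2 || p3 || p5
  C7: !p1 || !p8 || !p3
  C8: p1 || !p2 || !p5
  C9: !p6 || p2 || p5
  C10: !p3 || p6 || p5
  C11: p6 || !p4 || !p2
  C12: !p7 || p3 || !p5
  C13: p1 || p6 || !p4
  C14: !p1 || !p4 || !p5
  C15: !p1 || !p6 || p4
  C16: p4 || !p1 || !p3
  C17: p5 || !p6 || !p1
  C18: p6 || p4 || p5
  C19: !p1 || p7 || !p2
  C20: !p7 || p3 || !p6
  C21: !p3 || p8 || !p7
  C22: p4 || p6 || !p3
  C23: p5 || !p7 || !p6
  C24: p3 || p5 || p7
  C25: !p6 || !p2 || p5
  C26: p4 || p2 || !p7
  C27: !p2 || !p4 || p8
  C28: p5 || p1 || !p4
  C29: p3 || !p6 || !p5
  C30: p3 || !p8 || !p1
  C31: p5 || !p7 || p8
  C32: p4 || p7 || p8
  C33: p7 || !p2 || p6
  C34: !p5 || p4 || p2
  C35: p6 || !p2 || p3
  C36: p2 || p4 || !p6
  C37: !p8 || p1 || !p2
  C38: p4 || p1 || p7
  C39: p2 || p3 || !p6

Try p5 = false.
Try p2 = true.
The clause (!p6) is unit, so p6 = false.
The clause (!p3) is unit, so p3 = false.
But (p3) is also a unit clause — contradiction.
That branch fails; take p2 = false instead.
The clause (p3) is unit, so p3 = true.
The clause (!p6) is unit, so p6 = false.
But (p6) is also a unit clause — contradiction.
Either choice for p2 ends in contradiction.
That branch fails; take p5 = true instead.
Try p3 = true.
The clause (p2) is unit, so p2 = true.
The clause (p1) is unit, so p1 = true.
The clause (!p8) is unit, so p8 = false.
The clause (!p7) is unit, so p7 = false.
But (p7) is also a unit clause — contradiction.
That branch fails; take p3 = false instead.
The clause (p4) is unit, so p4 = true.
The clause (!p7) is unit, so p7 = false.
The clause (!p1) is unit, so p1 = false.
The clause (!p2) is unit, so p2 = false.
The clause (p6) is unit, so p6 = true.
But (!p6) is also a unit clause — contradiction.
Either choice for p3 ends in contradiction.
Either choice for p5 ends in contradiction.

UNSATISFIABLE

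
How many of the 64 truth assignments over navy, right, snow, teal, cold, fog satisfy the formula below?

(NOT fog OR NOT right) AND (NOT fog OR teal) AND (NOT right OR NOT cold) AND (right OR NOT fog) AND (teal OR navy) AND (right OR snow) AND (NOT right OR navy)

There are 2^6 = 64 truth assignments over (navy, right, snow, teal, cold, fog).
Split on cold. With cold = true, the clauses containing cold are satisfied and NOT cold drops from the rest; 3 of the 2^5 = 32 assignments to the other variables satisfy what remains.
With cold = false, by the same count on the reduced clause set, 7 assignments work.
(One model: navy=F, right=F, snow=T, teal=T, cold=F, fog=F.)
Total: 3 + 7 = 10.

10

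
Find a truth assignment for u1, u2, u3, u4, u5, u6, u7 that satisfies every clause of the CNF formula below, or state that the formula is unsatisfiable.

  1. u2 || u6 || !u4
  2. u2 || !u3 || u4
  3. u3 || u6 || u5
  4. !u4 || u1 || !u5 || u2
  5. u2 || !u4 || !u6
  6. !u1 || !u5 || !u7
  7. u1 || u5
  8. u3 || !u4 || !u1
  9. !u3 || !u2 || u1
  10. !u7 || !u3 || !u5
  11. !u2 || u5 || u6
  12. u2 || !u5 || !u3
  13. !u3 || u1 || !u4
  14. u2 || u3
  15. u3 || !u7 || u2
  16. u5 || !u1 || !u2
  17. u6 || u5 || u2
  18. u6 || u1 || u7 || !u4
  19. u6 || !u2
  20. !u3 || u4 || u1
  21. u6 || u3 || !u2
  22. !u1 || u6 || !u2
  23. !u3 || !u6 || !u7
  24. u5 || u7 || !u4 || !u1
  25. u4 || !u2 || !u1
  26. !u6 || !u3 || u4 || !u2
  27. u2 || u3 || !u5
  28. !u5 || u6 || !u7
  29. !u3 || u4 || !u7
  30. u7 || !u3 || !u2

u1: false,  u2: true,  u3: false,  u4: false,  u5: true,  u6: true,  u7: false

Branch on u1: set u1 = false.
From the singleton clause (u5), u5 = true.
Branch on u4: set u4 = false.
From the singleton clause (!u3), u3 = false.
From the singleton clause (u2), u2 = true.
From the singleton clause (u6), u6 = true.
No clause remains; u7 is free.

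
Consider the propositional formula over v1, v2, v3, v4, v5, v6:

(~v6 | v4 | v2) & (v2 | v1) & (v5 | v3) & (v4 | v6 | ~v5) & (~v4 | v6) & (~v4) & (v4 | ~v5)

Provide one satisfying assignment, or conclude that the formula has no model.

Unit clause (~v4) forces v4 = 0.
Unit clause (~v5) forces v5 = 0.
Unit clause (v3) forces v3 = 1.
Try v6 = 1.
Unit clause (v2) forces v2 = 1.
All clauses hold; v1 can take either value.

v1: 1, v2: 1, v3: 1, v4: 0, v5: 0, v6: 1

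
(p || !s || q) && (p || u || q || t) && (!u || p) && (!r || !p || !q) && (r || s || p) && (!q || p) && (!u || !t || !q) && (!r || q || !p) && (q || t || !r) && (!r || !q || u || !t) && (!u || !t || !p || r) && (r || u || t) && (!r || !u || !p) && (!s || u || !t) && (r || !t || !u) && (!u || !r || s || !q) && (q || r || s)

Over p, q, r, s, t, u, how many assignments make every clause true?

There are 2^6 = 64 truth assignments over (p, q, r, s, t, u).
Split on s. With s = true, the clauses containing s are satisfied and !s drops from the rest; 2 of the 2^5 = 32 assignments to the other variables satisfy what remains.
With s = false, by the same count on the reduced clause set, 3 assignments work.
(One model: p=F, q=F, r=T, s=F, t=T, u=F.)
Total: 2 + 3 = 5.

5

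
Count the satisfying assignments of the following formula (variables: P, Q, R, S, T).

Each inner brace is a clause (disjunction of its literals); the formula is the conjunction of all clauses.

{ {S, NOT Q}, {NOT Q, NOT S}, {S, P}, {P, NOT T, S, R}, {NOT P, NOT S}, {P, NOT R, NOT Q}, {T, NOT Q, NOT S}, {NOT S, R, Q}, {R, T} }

5

There are 2^5 = 32 truth assignments over (P, Q, R, S, T).
Split on S. With S = true, the clauses containing S are satisfied and NOT S drops from the rest; 2 of the 2^4 = 16 assignments to the other variables satisfy what remains.
With S = false, by the same count on the reduced clause set, 3 assignments work.
Total: 2 + 3 = 5.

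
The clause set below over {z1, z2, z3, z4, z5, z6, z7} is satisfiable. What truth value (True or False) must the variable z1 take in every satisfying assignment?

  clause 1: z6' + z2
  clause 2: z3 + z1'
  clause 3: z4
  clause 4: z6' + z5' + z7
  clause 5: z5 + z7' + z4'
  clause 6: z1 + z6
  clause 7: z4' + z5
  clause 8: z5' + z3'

False

Suppose z1 = 1.
Unit clause (z3) forces z3 = 1.
Unit clause (z4) forces z4 = 1.
Unit clause (z5) forces z5 = 1.
But (z5') is also a unit clause — contradiction.
So every satisfying assignment has z1 = False.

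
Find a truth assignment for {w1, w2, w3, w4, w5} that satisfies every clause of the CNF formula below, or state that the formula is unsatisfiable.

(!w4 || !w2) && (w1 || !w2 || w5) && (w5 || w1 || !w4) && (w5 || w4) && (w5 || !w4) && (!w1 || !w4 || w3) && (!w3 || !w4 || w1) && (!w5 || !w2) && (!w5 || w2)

UNSATISFIABLE

Branch on w4: set w4 = false.
Unit clause (w5) forces w5 = true.
Unit clause (!w2) forces w2 = false.
That conflicts with the unit clause (w2).
That branch fails; take w4 = true instead.
Unit clause (!w2) forces w2 = false.
Unit clause (w5) forces w5 = true.
That conflicts with the unit clause (!w5).
Both values of w4 lead to a conflict.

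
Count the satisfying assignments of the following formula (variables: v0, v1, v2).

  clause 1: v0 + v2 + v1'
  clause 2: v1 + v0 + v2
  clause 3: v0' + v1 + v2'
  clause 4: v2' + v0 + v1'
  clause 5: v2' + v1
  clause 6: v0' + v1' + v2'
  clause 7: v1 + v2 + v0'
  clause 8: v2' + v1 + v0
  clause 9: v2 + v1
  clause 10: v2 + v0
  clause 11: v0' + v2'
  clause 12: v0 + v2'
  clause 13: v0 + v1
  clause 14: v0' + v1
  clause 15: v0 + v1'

There are 2^3 = 8 truth assignments over (v0, v1, v2).
Check each against the 15 clauses (columns in the order v0, v1, v2):
  F F F  ✗ fails (v1 + v0 + v2)
  F F T  ✗ fails (v2' + v1)
  F T F  ✗ fails (v0 + v2 + v1')
  F T T  ✗ fails (v2' + v0 + v1')
  T F F  ✗ fails (v1 + v2 + v0')
  T F T  ✗ fails (v0' + v1 + v2')
  T T F  ✓ satisfies all
  T T T  ✗ fails (v0' + v1' + v2')
1 of the 8 rows is a model.

1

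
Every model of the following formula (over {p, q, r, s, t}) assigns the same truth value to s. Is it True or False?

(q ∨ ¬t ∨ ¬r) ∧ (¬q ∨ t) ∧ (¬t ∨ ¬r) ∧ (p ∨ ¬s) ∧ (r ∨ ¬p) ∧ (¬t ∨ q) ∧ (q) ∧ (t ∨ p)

Suppose s = True.
The clause (p) is unit, so p = True.
The clause (r) is unit, so r = True.
The clause (¬t) is unit, so t = False.
The clause (¬q) is unit, so q = False.
But (q) is also a unit clause — contradiction.
So every satisfying assignment has s = False.

False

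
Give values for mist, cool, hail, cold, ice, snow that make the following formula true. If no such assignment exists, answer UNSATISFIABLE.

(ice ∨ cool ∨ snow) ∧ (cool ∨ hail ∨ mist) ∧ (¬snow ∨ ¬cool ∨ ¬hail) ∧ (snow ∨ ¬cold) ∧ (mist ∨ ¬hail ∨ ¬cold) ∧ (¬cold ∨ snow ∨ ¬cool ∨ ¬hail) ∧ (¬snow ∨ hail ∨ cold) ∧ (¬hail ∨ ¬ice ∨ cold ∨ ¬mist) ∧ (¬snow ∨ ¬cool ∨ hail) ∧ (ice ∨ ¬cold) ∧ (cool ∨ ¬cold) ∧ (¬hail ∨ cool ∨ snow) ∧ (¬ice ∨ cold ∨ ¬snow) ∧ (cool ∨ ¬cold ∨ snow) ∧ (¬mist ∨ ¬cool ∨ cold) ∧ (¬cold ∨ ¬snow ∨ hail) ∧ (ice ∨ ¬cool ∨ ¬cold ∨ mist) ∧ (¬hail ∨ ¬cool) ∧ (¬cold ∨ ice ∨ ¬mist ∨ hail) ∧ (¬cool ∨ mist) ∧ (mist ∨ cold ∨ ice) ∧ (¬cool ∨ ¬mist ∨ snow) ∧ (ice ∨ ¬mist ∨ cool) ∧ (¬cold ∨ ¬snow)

mist: True, cool: False, hail: False, cold: False, ice: True, snow: False

Branch on snow: set snow = False.
(¬cold) alone gives cold = False.
Branch on ice: set ice = True.
Branch on hail: set hail = False.
Branch on cool: set cool = False.
(mist) alone gives mist = True.
This assignment satisfies each clause.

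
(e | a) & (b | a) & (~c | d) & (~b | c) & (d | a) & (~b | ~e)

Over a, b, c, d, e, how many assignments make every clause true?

There are 2^5 = 32 truth assignments over (a, b, c, d, e).
Split on a. With a = 1, the clauses containing a are satisfied and ~a drops from the rest; 7 of the 2^4 = 16 assignments to the other variables satisfy what remains.
With a = 0, by the same count on the reduced clause set, 0 assignments work.
Total: 7 + 0 = 7.

7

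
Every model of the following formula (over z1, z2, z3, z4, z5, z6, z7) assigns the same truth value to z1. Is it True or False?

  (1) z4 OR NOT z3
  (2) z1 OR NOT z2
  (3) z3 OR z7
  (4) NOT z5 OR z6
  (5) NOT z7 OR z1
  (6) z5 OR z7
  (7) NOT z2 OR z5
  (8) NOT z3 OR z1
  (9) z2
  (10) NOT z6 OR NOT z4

Suppose z1 = false.
The clause (NOT z2) is unit, so z2 = false.
That conflicts with the unit clause (z2).
So every satisfying assignment has z1 = True.

True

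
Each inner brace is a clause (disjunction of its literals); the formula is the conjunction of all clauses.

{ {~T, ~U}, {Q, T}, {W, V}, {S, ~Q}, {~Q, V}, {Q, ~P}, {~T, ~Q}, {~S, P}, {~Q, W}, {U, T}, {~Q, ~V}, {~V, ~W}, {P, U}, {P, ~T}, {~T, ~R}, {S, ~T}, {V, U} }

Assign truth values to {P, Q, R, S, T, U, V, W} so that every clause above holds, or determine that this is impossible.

Case T = 0:
The clause (Q) is unit, so Q = 1.
The clause (S) is unit, so S = 1.
The clause (V) is unit, so V = 1.
But (~V) is also a unit clause — contradiction.
Undo T and try T = 1.
The clause (~U) is unit, so U = 0.
The clause (~Q) is unit, so Q = 0.
The clause (~P) is unit, so P = 0.
But (P) is also a unit clause — contradiction.
Neither T = 1 nor T = 0 works.

UNSATISFIABLE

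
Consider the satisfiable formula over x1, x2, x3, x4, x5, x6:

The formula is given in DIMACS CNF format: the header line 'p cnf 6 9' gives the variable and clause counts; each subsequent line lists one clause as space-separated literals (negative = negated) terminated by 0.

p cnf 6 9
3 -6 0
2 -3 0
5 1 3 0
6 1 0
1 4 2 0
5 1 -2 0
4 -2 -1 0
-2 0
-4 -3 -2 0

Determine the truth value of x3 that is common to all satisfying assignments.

Suppose x3 = True.
The clause (x2) is unit, so x2 = True.
But (¬x2) is also a unit clause — contradiction.
So every satisfying assignment has x3 = False.

False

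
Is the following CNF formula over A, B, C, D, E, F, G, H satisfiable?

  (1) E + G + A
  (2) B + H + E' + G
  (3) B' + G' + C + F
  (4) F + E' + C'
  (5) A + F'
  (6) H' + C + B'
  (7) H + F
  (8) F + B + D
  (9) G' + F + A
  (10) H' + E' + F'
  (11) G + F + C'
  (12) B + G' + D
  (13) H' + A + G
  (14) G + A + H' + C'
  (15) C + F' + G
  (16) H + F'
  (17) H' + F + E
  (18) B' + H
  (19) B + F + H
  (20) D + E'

Case A = 1:
Case H = 1:
Case C = 1:
Case F = 1:
(E') alone gives E = 0.
Case B = 1:
Every clause is now satisfied; D, G are unconstrained.
A satisfying assignment: A=1, B=1, C=1, D=1, E=0, F=1, G=1, H=1.

Satisfiable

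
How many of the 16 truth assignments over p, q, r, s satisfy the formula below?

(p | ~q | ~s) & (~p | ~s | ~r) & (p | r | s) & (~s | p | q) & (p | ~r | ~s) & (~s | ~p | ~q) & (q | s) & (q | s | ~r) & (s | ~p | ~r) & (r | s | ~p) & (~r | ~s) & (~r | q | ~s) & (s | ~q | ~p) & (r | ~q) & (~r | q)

2

There are 2^4 = 16 truth assignments over (p, q, r, s).
Split on s. With s = 1, the clauses containing s are satisfied and ~s drops from the rest; 1 of the 2^3 = 8 assignments to the other variables satisfy what remains.
With s = 0, by the same count on the reduced clause set, 1 assignment works.
Total: 1 + 1 = 2.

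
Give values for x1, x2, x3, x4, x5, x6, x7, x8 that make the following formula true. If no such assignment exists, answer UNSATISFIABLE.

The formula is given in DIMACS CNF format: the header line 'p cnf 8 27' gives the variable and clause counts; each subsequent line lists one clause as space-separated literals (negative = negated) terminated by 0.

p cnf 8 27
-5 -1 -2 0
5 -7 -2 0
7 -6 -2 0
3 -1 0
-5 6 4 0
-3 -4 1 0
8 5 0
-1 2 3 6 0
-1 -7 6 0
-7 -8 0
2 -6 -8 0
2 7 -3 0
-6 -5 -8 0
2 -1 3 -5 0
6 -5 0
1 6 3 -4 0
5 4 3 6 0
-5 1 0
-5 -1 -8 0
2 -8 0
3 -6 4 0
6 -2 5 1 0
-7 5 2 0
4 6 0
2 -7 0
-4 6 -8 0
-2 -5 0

UNSATISFIABLE

Try x3 = True.
Try x4 = False.
(x6) alone gives x6 = True.
Try x7 = True.
(¬x8) alone gives x8 = False.
(x5) alone gives x5 = True.
(x1) alone gives x1 = True.
(¬x2) alone gives x2 = False.
But (x2) is also a unit clause — contradiction.
So x7 must be the other value — set x7 = False.
(¬x2) alone gives x2 = False.
But (x2) is also a unit clause — contradiction.
Both values of x7 lead to a conflict.
So x4 must be the other value — set x4 = True.
(x1) alone gives x1 = True.
Try x5 = False.
(x8) alone gives x8 = True.
(¬x7) alone gives x7 = False.
(x2) alone gives x2 = True.
(¬x6) alone gives x6 = False.
But (x6) is also a unit clause — contradiction.
So x5 must be the other value — set x5 = True.
(¬x2) alone gives x2 = False.
(x7) alone gives x7 = True.
But (¬x7) is also a unit clause — contradiction.
Both values of x5 lead to a conflict.
Both values of x4 lead to a conflict.
So x3 must be the other value — set x3 = False.
(¬x1) alone gives x1 = False.
(¬x5) alone gives x5 = False.
(x8) alone gives x8 = True.
(¬x7) alone gives x7 = False.
(x2) alone gives x2 = True.
(¬x6) alone gives x6 = False.
But (x6) is also a unit clause — contradiction.
Both values of x3 lead to a conflict.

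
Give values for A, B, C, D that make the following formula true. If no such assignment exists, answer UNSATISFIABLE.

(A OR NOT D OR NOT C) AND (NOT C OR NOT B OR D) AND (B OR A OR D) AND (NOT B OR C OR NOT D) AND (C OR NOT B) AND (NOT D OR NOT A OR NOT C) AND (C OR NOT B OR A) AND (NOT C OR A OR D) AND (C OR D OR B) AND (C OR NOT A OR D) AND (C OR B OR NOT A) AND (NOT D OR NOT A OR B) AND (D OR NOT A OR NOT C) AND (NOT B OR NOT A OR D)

Case C = false:
Unit clause (NOT B) forces B = false.
Unit clause (D) forces D = true.
Unit clause (NOT A) forces A = false.
All clauses are satisfied.

A=false; B=false; C=false; D=true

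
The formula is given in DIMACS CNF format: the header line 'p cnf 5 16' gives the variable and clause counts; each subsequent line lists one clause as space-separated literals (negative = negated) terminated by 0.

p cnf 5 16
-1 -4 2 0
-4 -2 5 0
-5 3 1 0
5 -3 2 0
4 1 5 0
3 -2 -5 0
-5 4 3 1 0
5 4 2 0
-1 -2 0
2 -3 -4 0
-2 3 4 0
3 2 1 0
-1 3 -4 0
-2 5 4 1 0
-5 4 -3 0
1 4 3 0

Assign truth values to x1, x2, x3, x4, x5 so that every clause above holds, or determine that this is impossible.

x1: True, x2: False, x3: False, x4: False, x5: True

Branch on x1: set x1 = True.
The clause (¬x2) is unit, so x2 = False.
The clause (¬x4) is unit, so x4 = False.
The clause (x5) is unit, so x5 = True.
The clause (¬x3) is unit, so x3 = False.
Every clause now holds.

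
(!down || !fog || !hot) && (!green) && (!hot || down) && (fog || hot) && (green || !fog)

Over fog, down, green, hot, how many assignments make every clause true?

1

There are 2^4 = 16 truth assignments over (fog, down, green, hot).
Check each against the 5 clauses (columns in the order fog, down, green, hot):
  F F F F  ✗ fails (fog || hot)
  F F F T  ✗ fails (!hot || down)
  F F T F  ✗ fails (!green)
  F F T T  ✗ fails (!green)
  F T F F  ✗ fails (fog || hot)
  F T F T  ✓ satisfies all
  F T T F  ✗ fails (!green)
  F T T T  ✗ fails (!green)
  T F F F  ✗ fails (green || !fog)
  T F F T  ✗ fails (!hot || down)
  T F T F  ✗ fails (!green)
  T F T T  ✗ fails (!green)
  T T F F  ✗ fails (green || !fog)
  T T F T  ✗ fails (!down || !fog || !hot)
  T T T F  ✗ fails (!green)
  T T T T  ✗ fails (!down || !fog || !hot)
1 of the 16 rows is a model.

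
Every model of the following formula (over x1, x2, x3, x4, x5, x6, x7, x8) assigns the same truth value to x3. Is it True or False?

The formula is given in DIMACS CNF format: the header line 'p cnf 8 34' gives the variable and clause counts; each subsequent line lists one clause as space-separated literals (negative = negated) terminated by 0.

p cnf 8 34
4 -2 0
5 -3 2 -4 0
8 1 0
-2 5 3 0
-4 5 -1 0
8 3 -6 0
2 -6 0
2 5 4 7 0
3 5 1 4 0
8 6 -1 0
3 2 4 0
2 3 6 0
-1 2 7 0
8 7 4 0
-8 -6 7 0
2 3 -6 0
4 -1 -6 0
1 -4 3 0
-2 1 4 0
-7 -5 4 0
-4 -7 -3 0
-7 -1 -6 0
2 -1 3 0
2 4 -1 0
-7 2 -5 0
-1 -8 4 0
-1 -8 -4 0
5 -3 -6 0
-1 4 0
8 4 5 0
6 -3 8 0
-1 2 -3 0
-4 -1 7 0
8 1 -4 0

Suppose x3 = False.
Branch on x4: set x4 = True.
(x1) alone gives x1 = True.
(x5) alone gives x5 = True.
(x2) alone gives x2 = True.
(¬x8) alone gives x8 = False.
(¬x6) alone gives x6 = False.
But (x6) is also a unit clause — contradiction.
That branch fails; take x4 = False instead.
(¬x2) alone gives x2 = False.
But (x2) is also a unit clause — contradiction.
Neither x4 = True nor x4 = False works.
So every satisfying assignment has x3 = True.

True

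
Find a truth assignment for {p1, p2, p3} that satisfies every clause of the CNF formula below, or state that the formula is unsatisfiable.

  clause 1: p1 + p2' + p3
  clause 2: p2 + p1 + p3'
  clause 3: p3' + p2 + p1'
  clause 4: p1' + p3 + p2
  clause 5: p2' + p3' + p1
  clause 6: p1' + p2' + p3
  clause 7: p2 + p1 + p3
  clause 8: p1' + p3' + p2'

Case p1 = 1:
Case p3 = 0:
The clause (p2) is unit, so p2 = 1.
That conflicts with the unit clause (p2').
Backtrack on p3: now try p3 = 1.
The clause (p2) is unit, so p2 = 1.
That conflicts with the unit clause (p2').
Both values of p3 lead to a conflict.
Backtrack on p1: now try p1 = 0.
Case p2 = 0:
The clause (p3') is unit, so p3 = 0.
That conflicts with the unit clause (p3).
Backtrack on p2: now try p2 = 1.
The clause (p3) is unit, so p3 = 1.
That conflicts with the unit clause (p3').
Both values of p2 lead to a conflict.
Both values of p1 lead to a conflict.

UNSATISFIABLE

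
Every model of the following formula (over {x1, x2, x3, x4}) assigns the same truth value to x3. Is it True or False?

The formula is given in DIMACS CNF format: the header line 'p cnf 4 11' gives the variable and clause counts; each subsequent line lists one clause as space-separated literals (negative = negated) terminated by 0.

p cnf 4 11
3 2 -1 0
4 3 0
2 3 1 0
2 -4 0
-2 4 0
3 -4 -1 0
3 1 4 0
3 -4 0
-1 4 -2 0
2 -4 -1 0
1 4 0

True

Suppose x3 = False.
From the singleton clause (x4), x4 = True.
But (¬x4) is also a unit clause — contradiction.
So every satisfying assignment has x3 = True.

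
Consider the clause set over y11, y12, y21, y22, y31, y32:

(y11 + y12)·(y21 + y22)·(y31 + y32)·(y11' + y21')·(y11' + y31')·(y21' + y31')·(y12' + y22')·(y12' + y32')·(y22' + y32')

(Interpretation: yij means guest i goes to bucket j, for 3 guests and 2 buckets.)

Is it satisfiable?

Try y11 = 1.
From the singleton clause (y21'), y21 = 0.
From the singleton clause (y22), y22 = 1.
From the singleton clause (y31'), y31 = 0.
From the singleton clause (y32), y32 = 1.
But (y32') is also a unit clause — contradiction.
That branch fails; take y11 = 0 instead.
From the singleton clause (y12), y12 = 1.
From the singleton clause (y22'), y22 = 0.
From the singleton clause (y21), y21 = 1.
From the singleton clause (y31'), y31 = 0.
From the singleton clause (y32), y32 = 1.
But (y32') is also a unit clause — contradiction.
Both values of y11 lead to a conflict.
No assignment satisfies every clause.

Unsatisfiable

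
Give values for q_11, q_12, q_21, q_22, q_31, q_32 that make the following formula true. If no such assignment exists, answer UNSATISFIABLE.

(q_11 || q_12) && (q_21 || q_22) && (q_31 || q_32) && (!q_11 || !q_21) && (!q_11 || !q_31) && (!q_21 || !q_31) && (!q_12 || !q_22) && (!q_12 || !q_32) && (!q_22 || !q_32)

UNSATISFIABLE

Branch on q_11: set q_11 = true.
From the singleton clause (!q_21), q_21 = false.
From the singleton clause (q_22), q_22 = true.
From the singleton clause (!q_31), q_31 = false.
From the singleton clause (q_32), q_32 = true.
Now (!q_32) is unsatisfied and unit — conflict.
Undo q_11 and try q_11 = false.
From the singleton clause (q_12), q_12 = true.
From the singleton clause (!q_22), q_22 = false.
From the singleton clause (q_21), q_21 = true.
From the singleton clause (!q_31), q_31 = false.
From the singleton clause (q_32), q_32 = true.
Now (!q_32) is unsatisfied and unit — conflict.
Either choice for q_11 ends in contradiction.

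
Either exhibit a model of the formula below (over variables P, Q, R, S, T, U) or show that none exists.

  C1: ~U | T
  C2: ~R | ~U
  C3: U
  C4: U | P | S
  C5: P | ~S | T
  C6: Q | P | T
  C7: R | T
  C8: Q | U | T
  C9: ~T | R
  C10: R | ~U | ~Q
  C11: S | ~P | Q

UNSATISFIABLE

(U) alone gives U = 1.
(T) alone gives T = 1.
(~R) alone gives R = 0.
That conflicts with the unit clause (R).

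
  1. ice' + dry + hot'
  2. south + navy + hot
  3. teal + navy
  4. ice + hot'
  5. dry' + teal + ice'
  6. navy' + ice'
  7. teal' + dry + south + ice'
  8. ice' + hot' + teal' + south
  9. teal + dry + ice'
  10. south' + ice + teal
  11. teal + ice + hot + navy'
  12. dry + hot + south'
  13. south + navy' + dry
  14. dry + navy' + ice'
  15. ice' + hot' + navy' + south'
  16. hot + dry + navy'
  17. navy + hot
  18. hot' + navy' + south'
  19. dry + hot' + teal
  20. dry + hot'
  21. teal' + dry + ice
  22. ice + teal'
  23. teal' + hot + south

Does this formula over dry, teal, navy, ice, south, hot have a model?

Suppose teal = 1.
From the singleton clause (ice), ice = 1.
From the singleton clause (navy'), navy = 0.
From the singleton clause (hot), hot = 1.
From the singleton clause (dry), dry = 1.
From the singleton clause (south), south = 1.
This assignment satisfies each clause.
A satisfying assignment: dry=1, teal=1, navy=0, ice=1, south=1, hot=1.

Yes, satisfiable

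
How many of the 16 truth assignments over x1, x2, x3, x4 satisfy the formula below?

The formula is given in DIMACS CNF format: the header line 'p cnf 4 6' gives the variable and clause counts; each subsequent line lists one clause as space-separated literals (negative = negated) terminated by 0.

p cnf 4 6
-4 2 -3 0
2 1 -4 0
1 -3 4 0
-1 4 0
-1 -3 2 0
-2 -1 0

There are 2^4 = 16 truth assignments over (x1, x2, x3, x4).
Check each against the 6 clauses (columns in the order x1, x2, x3, x4):
  F F F F  ✓ satisfies all
  F F F T  ✗ fails (x2 ∨ x1 ∨ ¬x4)
  F F T F  ✗ fails (x1 ∨ ¬x3 ∨ x4)
  F F T T  ✗ fails (¬x4 ∨ x2 ∨ ¬x3)
  F T F F  ✓ satisfies all
  F T F T  ✓ satisfies all
  F T T F  ✗ fails (x1 ∨ ¬x3 ∨ x4)
  F T T T  ✓ satisfies all
  T F F F  ✗ fails (¬x1 ∨ x4)
  T F F T  ✓ satisfies all
  T F T F  ✗ fails (¬x1 ∨ x4)
  T F T T  ✗ fails (¬x4 ∨ x2 ∨ ¬x3)
  T T F F  ✗ fails (¬x1 ∨ x4)
  T T F T  ✗ fails (¬x2 ∨ ¬x1)
  T T T F  ✗ fails (¬x1 ∨ x4)
  T T T T  ✗ fails (¬x2 ∨ ¬x1)
5 of the 16 rows are models.

5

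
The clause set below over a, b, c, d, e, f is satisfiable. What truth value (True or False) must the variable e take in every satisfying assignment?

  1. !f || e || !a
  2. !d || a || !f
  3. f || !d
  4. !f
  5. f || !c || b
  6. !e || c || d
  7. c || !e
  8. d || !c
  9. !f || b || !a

False

Suppose e = true.
From the singleton clause (!f), f = false.
From the singleton clause (!d), d = false.
From the singleton clause (c), c = true.
Now (!c) is unsatisfied and unit — conflict.
So every satisfying assignment has e = False.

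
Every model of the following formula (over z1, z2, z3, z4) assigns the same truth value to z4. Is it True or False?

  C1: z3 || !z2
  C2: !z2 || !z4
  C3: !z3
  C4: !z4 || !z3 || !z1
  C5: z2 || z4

True

Suppose z4 = false.
Unit clause (!z3) forces z3 = false.
Unit clause (!z2) forces z2 = false.
That conflicts with the unit clause (z2).
So every satisfying assignment has z4 = True.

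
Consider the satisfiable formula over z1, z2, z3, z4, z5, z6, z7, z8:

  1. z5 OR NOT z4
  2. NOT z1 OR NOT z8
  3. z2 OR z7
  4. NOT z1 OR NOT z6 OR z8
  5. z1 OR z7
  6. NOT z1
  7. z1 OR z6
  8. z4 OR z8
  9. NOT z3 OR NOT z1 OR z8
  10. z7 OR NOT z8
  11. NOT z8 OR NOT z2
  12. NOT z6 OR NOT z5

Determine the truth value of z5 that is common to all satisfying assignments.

False

Suppose z5 = true.
From the singleton clause (NOT z1), z1 = false.
From the singleton clause (z7), z7 = true.
From the singleton clause (z6), z6 = true.
But (NOT z6) is also a unit clause — contradiction.
So every satisfying assignment has z5 = False.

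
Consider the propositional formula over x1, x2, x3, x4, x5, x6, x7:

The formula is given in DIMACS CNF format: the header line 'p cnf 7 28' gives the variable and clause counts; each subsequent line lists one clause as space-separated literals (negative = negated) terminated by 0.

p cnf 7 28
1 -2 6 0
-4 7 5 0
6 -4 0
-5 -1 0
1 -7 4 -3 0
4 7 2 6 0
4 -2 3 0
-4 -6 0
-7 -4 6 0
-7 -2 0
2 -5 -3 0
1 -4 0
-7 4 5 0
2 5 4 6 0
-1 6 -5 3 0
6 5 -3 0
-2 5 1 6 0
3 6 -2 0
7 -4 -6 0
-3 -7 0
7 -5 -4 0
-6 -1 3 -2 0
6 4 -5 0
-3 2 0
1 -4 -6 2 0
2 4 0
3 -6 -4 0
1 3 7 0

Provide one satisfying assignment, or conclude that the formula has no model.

x1=False; x2=True; x3=True; x4=False; x5=False; x6=True; x7=False

Suppose x6 = True.
From the singleton clause (¬x4), x4 = False.
From the singleton clause (x2), x2 = True.
From the singleton clause (x3), x3 = True.
From the singleton clause (¬x7), x7 = False.
Suppose x5 = False.
No clause remains; x1 is free.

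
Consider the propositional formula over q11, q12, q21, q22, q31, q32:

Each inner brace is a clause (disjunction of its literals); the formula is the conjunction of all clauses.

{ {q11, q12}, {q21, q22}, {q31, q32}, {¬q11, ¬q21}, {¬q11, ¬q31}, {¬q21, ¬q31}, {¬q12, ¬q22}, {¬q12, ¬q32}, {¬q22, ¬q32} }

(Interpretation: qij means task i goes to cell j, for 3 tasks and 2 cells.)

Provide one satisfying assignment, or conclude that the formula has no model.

UNSATISFIABLE

Case q11 = True:
The clause (¬q21) is unit, so q21 = False.
The clause (q22) is unit, so q22 = True.
The clause (¬q31) is unit, so q31 = False.
The clause (q32) is unit, so q32 = True.
That conflicts with the unit clause (¬q32).
Backtrack on q11: now try q11 = False.
The clause (q12) is unit, so q12 = True.
The clause (¬q22) is unit, so q22 = False.
The clause (q21) is unit, so q21 = True.
The clause (¬q31) is unit, so q31 = False.
The clause (q32) is unit, so q32 = True.
That conflicts with the unit clause (¬q32).
Neither q11 = True nor q11 = False works.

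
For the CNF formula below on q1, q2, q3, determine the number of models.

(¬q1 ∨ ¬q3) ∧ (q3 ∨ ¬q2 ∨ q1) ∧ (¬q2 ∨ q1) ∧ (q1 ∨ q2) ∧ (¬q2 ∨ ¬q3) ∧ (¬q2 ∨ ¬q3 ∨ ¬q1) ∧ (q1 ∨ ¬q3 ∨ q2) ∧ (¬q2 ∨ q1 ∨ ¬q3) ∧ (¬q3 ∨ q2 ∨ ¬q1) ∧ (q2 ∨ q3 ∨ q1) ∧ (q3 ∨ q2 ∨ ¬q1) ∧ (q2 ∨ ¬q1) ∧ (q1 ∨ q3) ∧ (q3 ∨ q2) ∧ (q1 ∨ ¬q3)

There are 2^3 = 8 truth assignments over (q1, q2, q3).
Check each against the 15 clauses (columns in the order q1, q2, q3):
  F F F  ✗ fails (q1 ∨ q2)
  F F T  ✗ fails (q1 ∨ q2)
  F T F  ✗ fails (q3 ∨ ¬q2 ∨ q1)
  F T T  ✗ fails (¬q2 ∨ q1)
  T F F  ✗ fails (q3 ∨ q2 ∨ ¬q1)
  T F T  ✗ fails (¬q1 ∨ ¬q3)
  T T F  ✓ satisfies all
  T T T  ✗ fails (¬q1 ∨ ¬q3)
1 of the 8 rows is a model.

1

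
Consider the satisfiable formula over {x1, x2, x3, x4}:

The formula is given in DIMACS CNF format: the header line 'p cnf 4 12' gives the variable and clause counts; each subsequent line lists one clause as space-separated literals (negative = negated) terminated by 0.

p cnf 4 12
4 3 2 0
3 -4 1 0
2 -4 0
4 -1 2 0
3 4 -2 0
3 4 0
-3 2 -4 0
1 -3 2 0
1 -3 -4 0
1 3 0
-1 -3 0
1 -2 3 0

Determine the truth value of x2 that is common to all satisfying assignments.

True

Suppose x2 = False.
(¬x4) alone gives x4 = False.
(x3) alone gives x3 = True.
(¬x1) alone gives x1 = False.
Now (x1) is unsatisfied and unit — conflict.
So every satisfying assignment has x2 = True.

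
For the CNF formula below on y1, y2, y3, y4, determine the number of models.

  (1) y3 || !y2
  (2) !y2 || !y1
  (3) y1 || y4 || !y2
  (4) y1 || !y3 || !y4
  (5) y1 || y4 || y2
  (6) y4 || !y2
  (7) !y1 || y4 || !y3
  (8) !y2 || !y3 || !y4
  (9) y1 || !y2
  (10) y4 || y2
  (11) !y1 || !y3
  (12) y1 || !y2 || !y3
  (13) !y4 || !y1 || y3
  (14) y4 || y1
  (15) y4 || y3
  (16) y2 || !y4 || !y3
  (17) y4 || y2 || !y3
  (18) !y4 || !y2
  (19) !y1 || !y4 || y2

1

There are 2^4 = 16 truth assignments over (y1, y2, y3, y4).
Check each against the 19 clauses (columns in the order y1, y2, y3, y4):
  F F F F  ✗ fails (y1 || y4 || y2)
  F F F T  ✓ satisfies all
  F F T F  ✗ fails (y1 || y4 || y2)
  F F T T  ✗ fails (y1 || !y3 || !y4)
  F T F F  ✗ fails (y3 || !y2)
  F T F T  ✗ fails (y3 || !y2)
  F T T F  ✗ fails (y1 || y4 || !y2)
  F T T T  ✗ fails (y1 || !y3 || !y4)
  T F F F  ✗ fails (y4 || y2)
  T F F T  ✗ fails (!y4 || !y1 || y3)
  T F T F  ✗ fails (!y1 || y4 || !y3)
  T F T T  ✗ fails (!y1 || !y3)
  T T F F  ✗ fails (y3 || !y2)
  T T F T  ✗ fails (y3 || !y2)
  T T T F  ✗ fails (!y2 || !y1)
  T T T T  ✗ fails (!y2 || !y1)
1 of the 16 rows is a model.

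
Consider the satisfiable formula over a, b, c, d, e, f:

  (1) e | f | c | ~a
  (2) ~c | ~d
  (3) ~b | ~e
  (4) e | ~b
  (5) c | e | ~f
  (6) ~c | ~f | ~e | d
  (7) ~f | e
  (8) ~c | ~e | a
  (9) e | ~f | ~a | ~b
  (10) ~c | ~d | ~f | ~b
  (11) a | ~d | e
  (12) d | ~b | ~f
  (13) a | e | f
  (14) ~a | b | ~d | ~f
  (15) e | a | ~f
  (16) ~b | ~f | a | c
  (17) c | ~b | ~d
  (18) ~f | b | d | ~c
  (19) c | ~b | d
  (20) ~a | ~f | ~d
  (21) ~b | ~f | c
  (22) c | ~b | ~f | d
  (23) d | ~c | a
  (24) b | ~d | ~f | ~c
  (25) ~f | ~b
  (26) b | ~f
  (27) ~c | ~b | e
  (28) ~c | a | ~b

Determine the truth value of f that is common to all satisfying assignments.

Suppose f = 1.
Unit clause (e) forces e = 1.
Unit clause (~b) forces b = 0.
But (b) is also a unit clause — contradiction.
So every satisfying assignment has f = False.

False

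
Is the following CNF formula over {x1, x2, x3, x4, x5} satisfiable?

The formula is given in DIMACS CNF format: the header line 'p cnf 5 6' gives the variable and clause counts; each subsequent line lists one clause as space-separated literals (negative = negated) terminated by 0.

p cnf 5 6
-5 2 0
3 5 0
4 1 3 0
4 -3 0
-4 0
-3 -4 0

Yes, satisfiable

From the singleton clause (¬x4), x4 = False.
From the singleton clause (¬x3), x3 = False.
From the singleton clause (x5), x5 = True.
From the singleton clause (x2), x2 = True.
From the singleton clause (x1), x1 = True.
This assignment satisfies each clause.
A satisfying assignment: x1: True; x2: True; x3: False; x4: False; x5: True.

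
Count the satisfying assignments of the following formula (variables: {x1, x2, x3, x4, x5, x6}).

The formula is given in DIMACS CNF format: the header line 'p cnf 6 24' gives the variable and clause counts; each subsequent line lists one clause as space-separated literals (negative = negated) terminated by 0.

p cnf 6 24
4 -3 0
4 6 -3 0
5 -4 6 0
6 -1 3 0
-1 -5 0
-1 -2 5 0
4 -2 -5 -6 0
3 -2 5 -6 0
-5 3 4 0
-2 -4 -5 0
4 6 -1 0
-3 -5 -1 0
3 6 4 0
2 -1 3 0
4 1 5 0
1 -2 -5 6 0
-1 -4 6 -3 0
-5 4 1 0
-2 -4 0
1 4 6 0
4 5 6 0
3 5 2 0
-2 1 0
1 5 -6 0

There are 2^6 = 64 truth assignments over (x1, x2, x3, x4, x5, x6).
Split on x5. With x5 = True, the clauses containing x5 are satisfied and ¬x5 drops from the rest; 4 of the 2^5 = 32 assignments to the other variables satisfy what remains.
With x5 = False, by the same count on the reduced clause set, 1 assignment works.
(One model: x1=F, x2=F, x3=F, x4=T, x5=T, x6=F.)
Total: 4 + 1 = 5.

5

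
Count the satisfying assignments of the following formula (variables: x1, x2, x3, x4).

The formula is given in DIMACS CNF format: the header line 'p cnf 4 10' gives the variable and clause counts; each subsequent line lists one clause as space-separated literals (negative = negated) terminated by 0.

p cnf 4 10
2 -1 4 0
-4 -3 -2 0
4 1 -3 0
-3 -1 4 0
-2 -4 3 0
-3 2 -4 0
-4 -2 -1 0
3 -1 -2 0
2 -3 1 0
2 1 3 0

2

There are 2^4 = 16 truth assignments over (x1, x2, x3, x4).
Check each against the 10 clauses (columns in the order x1, x2, x3, x4):
  F F F F  ✗ fails (x2 ∨ x1 ∨ x3)
  F F F T  ✗ fails (x2 ∨ x1 ∨ x3)
  F F T F  ✗ fails (x4 ∨ x1 ∨ ¬x3)
  F F T T  ✗ fails (¬x3 ∨ x2 ∨ ¬x4)
  F T F F  ✓ satisfies all
  F T F T  ✗ fails (¬x2 ∨ ¬x4 ∨ x3)
  F T T F  ✗ fails (x4 ∨ x1 ∨ ¬x3)
  F T T T  ✗ fails (¬x4 ∨ ¬x3 ∨ ¬x2)
  T F F F  ✗ fails (x2 ∨ ¬x1 ∨ x4)
  T F F T  ✓ satisfies all
  T F T F  ✗ fails (x2 ∨ ¬x1 ∨ x4)
  T F T T  ✗ fails (¬x3 ∨ x2 ∨ ¬x4)
  T T F F  ✗ fails (x3 ∨ ¬x1 ∨ ¬x2)
  T T F T  ✗ fails (¬x2 ∨ ¬x4 ∨ x3)
  T T T F  ✗ fails (¬x3 ∨ ¬x1 ∨ x4)
  T T T T  ✗ fails (¬x4 ∨ ¬x3 ∨ ¬x2)
2 of the 16 rows are models.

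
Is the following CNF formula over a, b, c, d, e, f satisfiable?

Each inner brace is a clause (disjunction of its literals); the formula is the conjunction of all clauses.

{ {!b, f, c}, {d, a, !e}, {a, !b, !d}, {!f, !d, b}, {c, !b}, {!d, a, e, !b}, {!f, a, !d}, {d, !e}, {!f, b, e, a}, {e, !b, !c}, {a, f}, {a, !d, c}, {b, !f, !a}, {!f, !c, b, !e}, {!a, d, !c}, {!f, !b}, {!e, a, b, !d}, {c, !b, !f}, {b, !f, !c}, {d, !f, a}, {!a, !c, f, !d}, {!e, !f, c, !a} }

Branch on c: set c = false.
The clause (!b) is unit, so b = false.
Branch on f: set f = false.
The clause (a) is unit, so a = true.
Branch on d: set d = false.
The clause (!e) is unit, so e = false.
This assignment satisfies each clause.
A satisfying assignment: a=true, b=false, c=false, d=false, e=false, f=false.

Yes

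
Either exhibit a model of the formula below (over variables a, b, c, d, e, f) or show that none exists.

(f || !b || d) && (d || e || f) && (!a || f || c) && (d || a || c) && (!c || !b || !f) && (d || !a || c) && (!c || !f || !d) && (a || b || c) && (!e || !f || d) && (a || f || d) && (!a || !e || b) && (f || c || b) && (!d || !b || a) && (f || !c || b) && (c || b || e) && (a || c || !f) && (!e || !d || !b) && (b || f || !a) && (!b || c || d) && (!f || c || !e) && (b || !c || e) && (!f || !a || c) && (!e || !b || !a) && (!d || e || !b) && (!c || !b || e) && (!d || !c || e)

UNSATISFIABLE

Try f = true.
Try c = false.
The clause (a) is unit, so a = true.
But (!a) is also a unit clause — contradiction.
That branch fails; take c = true instead.
The clause (!b) is unit, so b = false.
The clause (!d) is unit, so d = false.
The clause (!e) is unit, so e = false.
But (e) is also a unit clause — contradiction.
Both values of c lead to a conflict.
That branch fails; take f = false instead.
Try b = false.
The clause (c) is unit, so c = true.
But (!c) is also a unit clause — contradiction.
That branch fails; take b = true instead.
The clause (d) is unit, so d = true.
The clause (a) is unit, so a = true.
The clause (c) is unit, so c = true.
The clause (!e) is unit, so e = false.
But (e) is also a unit clause — contradiction.
Both values of b lead to a conflict.
Both values of f lead to a conflict.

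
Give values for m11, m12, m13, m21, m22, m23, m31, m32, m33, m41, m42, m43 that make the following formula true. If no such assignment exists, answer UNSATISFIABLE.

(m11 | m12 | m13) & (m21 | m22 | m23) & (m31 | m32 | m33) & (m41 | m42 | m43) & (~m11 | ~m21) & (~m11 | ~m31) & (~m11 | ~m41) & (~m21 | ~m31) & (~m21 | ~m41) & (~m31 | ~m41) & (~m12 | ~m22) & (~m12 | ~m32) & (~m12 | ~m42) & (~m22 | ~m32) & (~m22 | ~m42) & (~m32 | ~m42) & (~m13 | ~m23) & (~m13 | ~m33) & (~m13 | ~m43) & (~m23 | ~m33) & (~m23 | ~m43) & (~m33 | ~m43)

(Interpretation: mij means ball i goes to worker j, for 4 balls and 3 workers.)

Branch on m11: set m11 = 0.
Branch on m12: set m12 = 1.
From the singleton clause (~m22), m22 = 0.
From the singleton clause (~m32), m32 = 0.
From the singleton clause (~m42), m42 = 0.
Branch on m21: set m21 = 1.
From the singleton clause (~m31), m31 = 0.
From the singleton clause (m33), m33 = 1.
From the singleton clause (~m41), m41 = 0.
From the singleton clause (m43), m43 = 1.
But (~m43) is also a unit clause — contradiction.
Backtrack on m21: now try m21 = 0.
From the singleton clause (m23), m23 = 1.
From the singleton clause (~m13), m13 = 0.
From the singleton clause (~m33), m33 = 0.
From the singleton clause (m31), m31 = 1.
From the singleton clause (~m41), m41 = 0.
From the singleton clause (m43), m43 = 1.
But (~m43) is also a unit clause — contradiction.
Both values of m21 lead to a conflict.
Backtrack on m12: now try m12 = 0.
From the singleton clause (m13), m13 = 1.
From the singleton clause (~m23), m23 = 0.
From the singleton clause (~m33), m33 = 0.
From the singleton clause (~m43), m43 = 0.
Branch on m21: set m21 = 1.
From the singleton clause (~m31), m31 = 0.
From the singleton clause (m32), m32 = 1.
From the singleton clause (~m41), m41 = 0.
From the singleton clause (m42), m42 = 1.
But (~m42) is also a unit clause — contradiction.
Backtrack on m21: now try m21 = 0.
From the singleton clause (m22), m22 = 1.
From the singleton clause (~m32), m32 = 0.
From the singleton clause (m31), m31 = 1.
From the singleton clause (~m41), m41 = 0.
From the singleton clause (m42), m42 = 1.
But (~m42) is also a unit clause — contradiction.
Both values of m21 lead to a conflict.
Both values of m12 lead to a conflict.
Backtrack on m11: now try m11 = 1.
From the singleton clause (~m21), m21 = 0.
From the singleton clause (~m31), m31 = 0.
From the singleton clause (~m41), m41 = 0.
Branch on m22: set m22 = 1.
From the singleton clause (~m12), m12 = 0.
From the singleton clause (~m32), m32 = 0.
From the singleton clause (m33), m33 = 1.
From the singleton clause (~m42), m42 = 0.
From the singleton clause (m43), m43 = 1.
But (~m43) is also a unit clause — contradiction.
Backtrack on m22: now try m22 = 0.
From the singleton clause (m23), m23 = 1.
From the singleton clause (~m13), m13 = 0.
From the singleton clause (~m33), m33 = 0.
From the singleton clause (m32), m32 = 1.
From the singleton clause (~m12), m12 = 0.
From the singleton clause (~m42), m42 = 0.
From the singleton clause (m43), m43 = 1.
But (~m43) is also a unit clause — contradiction.
Both values of m22 lead to a conflict.
Both values of m11 lead to a conflict.

UNSATISFIABLE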